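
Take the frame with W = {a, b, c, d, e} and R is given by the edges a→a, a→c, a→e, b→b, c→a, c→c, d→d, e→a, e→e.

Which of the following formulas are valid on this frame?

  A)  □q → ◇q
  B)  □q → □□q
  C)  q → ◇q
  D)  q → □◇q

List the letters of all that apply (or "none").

A, C, D

R is reflexive: each world relates to itself.
R is symmetric: every R-edge is matched by its reverse.
R is not transitive: c R a and a R e but not c R e.
R is serial: every world has an R-successor.
(A) axiom D: valid iff R is serial. R is serial — valid.
(B) axiom 4: valid iff R is transitive. R is not transitive — not valid.
(C) q → ◇q is the dual of axiom T, which corresponds to reflexivity. R is reflexive — valid.
(D) axiom B: valid iff R is symmetric. R is symmetric — valid.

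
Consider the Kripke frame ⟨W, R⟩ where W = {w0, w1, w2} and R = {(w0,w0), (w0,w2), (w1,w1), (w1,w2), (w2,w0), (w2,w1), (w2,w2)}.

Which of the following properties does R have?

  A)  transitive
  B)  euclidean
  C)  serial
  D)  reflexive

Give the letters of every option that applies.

C, D

(A) not transitive: w0 R w2 and w2 R w1 but not w0 R w1.
(B) not euclidean: w2 R w0 and w2 R w1 but not w0 R w1.
(C) serial: every world has an R-successor.
(D) reflexive: each world relates to itself.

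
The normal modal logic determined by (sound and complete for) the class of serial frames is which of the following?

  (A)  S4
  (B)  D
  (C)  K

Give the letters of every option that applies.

B

(A) S4 is determined by the class of reflexive and transitive frames.
(B) D is determined by exactly this class.
(C) K is determined by the class of arbitrary frames.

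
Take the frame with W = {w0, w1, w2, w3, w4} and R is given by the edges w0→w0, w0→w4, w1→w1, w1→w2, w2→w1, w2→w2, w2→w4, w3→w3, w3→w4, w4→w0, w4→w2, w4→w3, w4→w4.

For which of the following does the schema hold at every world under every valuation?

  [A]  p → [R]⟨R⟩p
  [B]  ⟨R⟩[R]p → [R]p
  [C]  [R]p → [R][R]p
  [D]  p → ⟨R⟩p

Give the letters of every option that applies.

A, D

R is reflexive: each world relates to itself.
R is symmetric: every R-edge is matched by its reverse.
R is not transitive: w0 R w4 and w4 R w2 but not w0 R w2.
R is not euclidean: w2 R w1 and w2 R w4 but not w1 R w4.
(A) p → [R]⟨R⟩p (axiom B) characterises the symmetric frames. R is symmetric — valid.
(B) ⟨R⟩[R]p → [R]p is the dual of axiom 5; it is valid on a frame exactly when R is euclidean. R is not euclidean, so not valid.
(C) [R]p → [R][R]p is axiom 4; it is valid on a frame exactly when R is transitive. R is not transitive, so not valid.
(D) p → ⟨R⟩p is the dual of axiom T; it is valid on a frame exactly when R is reflexive. R is reflexive, so valid.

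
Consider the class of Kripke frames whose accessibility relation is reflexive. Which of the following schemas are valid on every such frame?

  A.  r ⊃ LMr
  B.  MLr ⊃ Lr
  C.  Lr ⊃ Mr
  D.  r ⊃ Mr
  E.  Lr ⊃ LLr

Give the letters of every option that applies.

C, D

A reflexive relation is serial.
(A) r ⊃ LMr is axiom B; it is valid on a frame exactly when R is symmetric. Such an R need not be symmetric, so not valid.
(B) MLr ⊃ Lr is the dual of axiom 5, which corresponds to the euclidean property. Such an R need not be euclidean — not valid.
(C) Lr ⊃ Mr (axiom D) characterises the serial frames. Every such R is serial — valid.
(D) r ⊃ Mr (the dual of axiom T) characterises the reflexive frames. Every such R is reflexive — valid.
(E) Lr ⊃ LLr is axiom 4; it is valid on a frame exactly when R is transitive. Such an R need not be transitive, so not valid.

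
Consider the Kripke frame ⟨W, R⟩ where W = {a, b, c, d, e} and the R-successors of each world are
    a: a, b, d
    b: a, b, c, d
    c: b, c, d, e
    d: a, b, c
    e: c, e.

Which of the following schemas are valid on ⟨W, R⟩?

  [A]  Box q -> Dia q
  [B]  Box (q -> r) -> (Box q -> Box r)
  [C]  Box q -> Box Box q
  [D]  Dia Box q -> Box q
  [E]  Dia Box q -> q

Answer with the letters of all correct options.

R is symmetric: every R-edge is matched by its reverse.
R is not transitive: a R b and b R c but not a R c.
R is not euclidean: b R a and b R c but not a R c.
R is serial: every world has an R-successor.
(A) Box q -> Dia q (axiom D) characterises the serial frames. R is serial — valid.
(B) this is just K, valid on every normal frame.
(C) Box q -> Box Box q (axiom 4) characterises the transitive frames. R is not transitive — not valid.
(D) Dia Box q -> Box q (the dual of axiom 5) characterises the euclidean frames. R is not euclidean — not valid.
(E) Dia Box q -> q (the dual of axiom B) characterises the symmetric frames. R is symmetric — valid.

A, B, E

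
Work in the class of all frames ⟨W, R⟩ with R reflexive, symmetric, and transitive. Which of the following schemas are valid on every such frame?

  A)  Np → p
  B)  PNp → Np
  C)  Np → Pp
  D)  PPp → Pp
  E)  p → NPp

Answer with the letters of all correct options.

A, B, C, D, E

A relation that is reflexive, symmetric, and transitive is also euclidean and serial.
(A) Np → p is axiom T, which corresponds to reflexivity. Every such R is reflexive — valid.
(B) PNp → Np is the dual of axiom 5; it is valid on a frame exactly when R is euclidean. Every such R is euclidean, so valid.
(C) Np → Pp is axiom D, which corresponds to seriality. Every such R is serial — valid.
(D) PPp → Pp (the dual of axiom 4) characterises the transitive frames. Every such R is transitive — valid.
(E) axiom B: valid iff R is symmetric. Every such R is symmetric — valid.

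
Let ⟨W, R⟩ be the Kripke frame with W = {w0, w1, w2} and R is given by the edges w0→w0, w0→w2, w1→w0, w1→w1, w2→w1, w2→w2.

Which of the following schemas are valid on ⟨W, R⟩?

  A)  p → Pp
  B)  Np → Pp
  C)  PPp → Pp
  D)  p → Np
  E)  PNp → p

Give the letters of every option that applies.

A, B

R is reflexive: each world relates to itself.
R is not symmetric: w0 R w2 but not w2 R w0.
R is not transitive: w0 R w2 and w2 R w1 but not w0 R w1.
R is serial: every world has an R-successor.
R is not a subset of the identity: w0 R w2 with w0 ≠ w2.
(A) p → Pp is the dual of axiom T; it is valid on a frame exactly when R is reflexive. R is reflexive, so valid.
(B) Np → Pp (axiom D) characterises the serial frames. R is serial — valid.
(C) PPp → Pp is the dual of axiom 4; it is valid on a frame exactly when R is transitive. R is not transitive, so not valid.
(D) p → Np (equivalent to ◇p→p) corresponds to R being a subset of the identity. Here R ⊄ identity, so not valid.
(E) PNp → p is the dual of axiom B, which corresponds to symmetry. R is not symmetric — not valid.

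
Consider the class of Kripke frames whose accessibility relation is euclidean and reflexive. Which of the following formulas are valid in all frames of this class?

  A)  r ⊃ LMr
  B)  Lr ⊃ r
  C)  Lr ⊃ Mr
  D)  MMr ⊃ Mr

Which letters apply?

A reflexive euclidean relation is also symmetric (from wRw and wRv the euclidean condition gives vRw) and hence transitive; it is an equivalence relation.
(A) r ⊃ LMr is axiom B, which corresponds to symmetry. Every such R is symmetric — valid.
(B) Lr ⊃ r (axiom T) characterises the reflexive frames. Every such R is reflexive — valid.
(C) Lr ⊃ Mr is axiom D; it is valid on a frame exactly when R is serial. Every such R is serial, so valid.
(D) the dual of axiom 4: valid iff R is transitive. Every such R is transitive — valid.

A, B, C, D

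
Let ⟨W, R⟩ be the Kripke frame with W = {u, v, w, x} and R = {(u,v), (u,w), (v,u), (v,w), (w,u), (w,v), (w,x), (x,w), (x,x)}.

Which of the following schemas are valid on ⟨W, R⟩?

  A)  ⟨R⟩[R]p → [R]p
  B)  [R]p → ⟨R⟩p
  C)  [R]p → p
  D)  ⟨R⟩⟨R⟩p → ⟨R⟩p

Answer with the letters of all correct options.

B

R is not reflexive: not u R u.
R is not transitive: u R v and v R u but not u R u.
R is not euclidean: w R u and w R x but not u R x.
R is serial: every world has an R-successor.
(A) ⟨R⟩[R]p → [R]p is the dual of axiom 5, which corresponds to the euclidean property. R is not euclidean — not valid.
(B) [R]p → ⟨R⟩p is axiom D; it is valid on a frame exactly when R is serial. R is serial, so valid.
(C) axiom T: valid iff R is reflexive. R is not reflexive — not valid.
(D) the dual of axiom 4: valid iff R is transitive. R is not transitive — not valid.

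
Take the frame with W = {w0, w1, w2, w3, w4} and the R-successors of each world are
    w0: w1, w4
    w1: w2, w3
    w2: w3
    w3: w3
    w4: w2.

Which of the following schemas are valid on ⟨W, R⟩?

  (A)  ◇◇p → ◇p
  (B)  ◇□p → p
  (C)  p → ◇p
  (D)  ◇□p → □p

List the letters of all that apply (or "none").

none

R is not reflexive: not w0 R w0.
R is not symmetric: w0 R w1 but not w1 R w0.
R is not transitive: w0 R w1 and w1 R w2 but not w0 R w2.
R is not euclidean: w0 R w1 and w0 R w4 but not w1 R w4.
(A) ◇◇p → ◇p is the dual of axiom 4, which corresponds to transitivity. R is not transitive — not valid.
(B) ◇□p → p is the dual of axiom B, which corresponds to symmetry. R is not symmetric — not valid.
(C) the dual of axiom T: valid iff R is reflexive. R is not reflexive — not valid.
(D) ◇□p → □p (the dual of axiom 5) characterises the euclidean frames. R is not euclidean — not valid.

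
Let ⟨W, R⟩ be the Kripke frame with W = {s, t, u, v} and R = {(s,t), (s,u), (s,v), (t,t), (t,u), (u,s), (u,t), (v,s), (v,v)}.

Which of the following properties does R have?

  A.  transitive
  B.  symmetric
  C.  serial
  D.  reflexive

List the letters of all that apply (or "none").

(A) not transitive: s R u and u R s but not s R s.
(B) not symmetric: s R t but not t R s.
(C) serial: every world has an R-successor.
(D) not reflexive: not s R s.

C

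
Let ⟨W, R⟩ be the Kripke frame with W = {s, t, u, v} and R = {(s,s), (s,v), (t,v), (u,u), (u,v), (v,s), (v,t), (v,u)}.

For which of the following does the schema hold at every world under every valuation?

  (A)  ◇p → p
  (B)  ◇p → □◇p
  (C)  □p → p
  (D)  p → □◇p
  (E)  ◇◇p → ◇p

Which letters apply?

R is not reflexive: not t R t.
R is symmetric: every R-edge is matched by its reverse.
R is not transitive: s R v and v R t but not s R t.
R is not euclidean: v R s and v R t but not s R t.
R is not a subset of the identity: s R v with s ≠ v.
(A) ◇p → p is the converse of T; it holds exactly when R ⊆ identity. Here R ⊄ identity — not valid.
(B) ◇p → □◇p is axiom 5; it is valid on a frame exactly when R is euclidean. R is not euclidean, so not valid.
(C) □p → p is axiom T, which corresponds to reflexivity. R is not reflexive — not valid.
(D) p → □◇p (axiom B) characterises the symmetric frames. R is symmetric — valid.
(E) ◇◇p → ◇p is the dual of axiom 4; it is valid on a frame exactly when R is transitive. R is not transitive, so not valid.

D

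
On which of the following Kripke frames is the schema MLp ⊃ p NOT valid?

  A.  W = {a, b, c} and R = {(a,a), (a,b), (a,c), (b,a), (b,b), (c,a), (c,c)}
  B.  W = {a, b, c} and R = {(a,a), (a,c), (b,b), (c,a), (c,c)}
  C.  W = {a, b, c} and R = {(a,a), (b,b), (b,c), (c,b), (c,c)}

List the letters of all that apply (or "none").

none

The schema MLp ⊃ p is the dual of axiom B; it is valid on a frame iff R is symmetric.
(A) R is symmetric (every R-edge is matched by its reverse), so the schema is valid here.
(B) R is symmetric (every R-edge is matched by its reverse), so the schema is valid here.
(C) R is symmetric (every R-edge is matched by its reverse), so the schema is valid here.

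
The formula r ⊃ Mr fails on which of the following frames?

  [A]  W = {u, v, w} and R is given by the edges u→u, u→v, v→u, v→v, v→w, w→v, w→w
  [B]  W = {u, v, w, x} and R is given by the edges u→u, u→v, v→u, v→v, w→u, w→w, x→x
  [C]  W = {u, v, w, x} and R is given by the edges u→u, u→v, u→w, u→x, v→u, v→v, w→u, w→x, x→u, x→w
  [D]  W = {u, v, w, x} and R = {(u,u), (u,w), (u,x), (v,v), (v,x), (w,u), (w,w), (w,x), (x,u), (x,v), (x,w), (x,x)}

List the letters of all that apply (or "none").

The schema r ⊃ Mr is the dual of axiom T; it is valid on a frame iff R is reflexive.
(A) R is reflexive (each world relates to itself), so the schema is valid here.
(B) R is reflexive (each world relates to itself), so the schema is valid here.
(C) R is not reflexive (not w R w), so the schema fails here.
(D) R is reflexive (each world relates to itself), so the schema is valid here.

C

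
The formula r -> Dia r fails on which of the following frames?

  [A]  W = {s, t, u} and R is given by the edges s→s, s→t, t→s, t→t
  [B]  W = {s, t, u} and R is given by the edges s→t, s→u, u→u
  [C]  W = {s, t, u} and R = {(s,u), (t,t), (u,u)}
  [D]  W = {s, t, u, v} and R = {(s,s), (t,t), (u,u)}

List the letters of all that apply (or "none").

A, B, C, D

The schema r -> Dia r is the dual of axiom T; it is valid on a frame iff R is reflexive.
(A) R is not reflexive (not u R u), so the schema fails here.
(B) R is not reflexive (not s R s), so the schema fails here.
(C) R is not reflexive (not s R s), so the schema fails here.
(D) R is not reflexive (not v R v), so the schema fails here.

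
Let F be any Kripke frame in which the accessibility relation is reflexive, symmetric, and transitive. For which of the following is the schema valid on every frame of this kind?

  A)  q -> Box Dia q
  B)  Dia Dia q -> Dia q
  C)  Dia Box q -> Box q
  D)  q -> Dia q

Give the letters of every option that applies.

A, B, C, D

A relation that is reflexive, symmetric, and transitive is also euclidean and serial.
(A) q -> Box Dia q is axiom B, which corresponds to symmetry. Every such R is symmetric — valid.
(B) the dual of axiom 4: valid iff R is transitive. Every such R is transitive — valid.
(C) Dia Box q -> Box q is the dual of axiom 5, which corresponds to the euclidean property. Every such R is euclidean — valid.
(D) the dual of axiom T: valid iff R is reflexive. Every such R is reflexive — valid.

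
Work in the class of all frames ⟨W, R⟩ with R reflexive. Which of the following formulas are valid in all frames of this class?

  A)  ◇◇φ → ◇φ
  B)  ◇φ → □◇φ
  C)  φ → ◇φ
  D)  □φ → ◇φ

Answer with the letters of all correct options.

A reflexive relation is serial.
(A) ◇◇φ → ◇φ is the dual of axiom 4; it is valid on a frame exactly when R is transitive. Such an R need not be transitive, so not valid.
(B) axiom 5: valid iff R is euclidean. Such an R need not be euclidean — not valid.
(C) the dual of axiom T: valid iff R is reflexive. Every such R is reflexive — valid.
(D) □φ → ◇φ is axiom D, which corresponds to seriality. Every such R is serial — valid.

C, D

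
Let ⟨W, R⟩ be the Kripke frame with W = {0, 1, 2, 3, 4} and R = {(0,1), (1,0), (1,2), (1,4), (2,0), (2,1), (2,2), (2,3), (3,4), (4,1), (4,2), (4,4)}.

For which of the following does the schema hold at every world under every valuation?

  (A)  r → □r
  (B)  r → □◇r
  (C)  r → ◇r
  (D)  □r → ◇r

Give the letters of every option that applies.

R is not reflexive: not 0 R 0.
R is not symmetric: 2 R 0 but not 0 R 2.
R is serial: every world has an R-successor.
R is not a subset of the identity: 0 R 1 with 0 ≠ 1.
(A) r → □r is equivalent to ◇p→p; it holds exactly when R ⊆ identity. Here R ⊄ identity — not valid.
(B) axiom B: valid iff R is symmetric. R is not symmetric — not valid.
(C) r → ◇r is the dual of axiom T, which corresponds to reflexivity. R is not reflexive — not valid.
(D) □r → ◇r is axiom D, which corresponds to seriality. R is serial — valid.

D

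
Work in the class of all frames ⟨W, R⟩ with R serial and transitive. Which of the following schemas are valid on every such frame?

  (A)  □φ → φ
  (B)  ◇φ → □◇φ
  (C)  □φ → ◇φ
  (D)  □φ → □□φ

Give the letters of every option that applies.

C, D

(A) axiom T: valid iff R is reflexive. Such an R need not be reflexive — not valid.
(B) ◇φ → □◇φ is axiom 5, which corresponds to the euclidean property. Such an R need not be euclidean — not valid.
(C) □φ → ◇φ (axiom D) characterises the serial frames. Every such R is serial — valid.
(D) □φ → □□φ is axiom 4; it is valid on a frame exactly when R is transitive. Every such R is transitive, so valid.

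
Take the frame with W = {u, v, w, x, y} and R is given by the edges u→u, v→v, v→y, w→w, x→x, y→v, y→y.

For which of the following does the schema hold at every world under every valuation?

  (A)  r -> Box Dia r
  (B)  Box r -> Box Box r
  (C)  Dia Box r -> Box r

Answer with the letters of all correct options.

A, B, C

R is symmetric: every R-edge is matched by its reverse.
R is transitive: R is closed under composition.
R is euclidean: any two R-successors of the same world are R-related.
(A) r -> Box Dia r is axiom B; it is valid on a frame exactly when R is symmetric. R is symmetric, so valid.
(B) Box r -> Box Box r is axiom 4, which corresponds to transitivity. R is transitive — valid.
(C) the dual of axiom 5: valid iff R is euclidean. R is euclidean — valid.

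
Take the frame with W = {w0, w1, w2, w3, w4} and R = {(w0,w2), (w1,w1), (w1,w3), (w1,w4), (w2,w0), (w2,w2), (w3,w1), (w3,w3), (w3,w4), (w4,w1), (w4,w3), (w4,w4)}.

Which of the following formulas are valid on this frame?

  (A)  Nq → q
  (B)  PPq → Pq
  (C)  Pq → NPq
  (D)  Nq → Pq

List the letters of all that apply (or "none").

R is not reflexive: not w0 R w0.
R is not transitive: w0 R w2 and w2 R w0 but not w0 R w0.
R is not euclidean: w2 R w0 and w2 R w0 but not w0 R w0.
R is serial: every world has an R-successor.
(A) axiom T: valid iff R is reflexive. R is not reflexive — not valid.
(B) PPq → Pq is the dual of axiom 4; it is valid on a frame exactly when R is transitive. R is not transitive, so not valid.
(C) axiom 5: valid iff R is euclidean. R is not euclidean — not valid.
(D) Nq → Pq is axiom D; it is valid on a frame exactly when R is serial. R is serial, so valid.

D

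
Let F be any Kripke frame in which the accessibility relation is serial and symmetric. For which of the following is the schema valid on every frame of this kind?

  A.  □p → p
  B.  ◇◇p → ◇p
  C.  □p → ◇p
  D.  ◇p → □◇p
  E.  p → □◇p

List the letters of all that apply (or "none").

(A) □p → p is axiom T; it is valid on a frame exactly when R is reflexive. Such an R need not be reflexive, so not valid.
(B) ◇◇p → ◇p is the dual of axiom 4; it is valid on a frame exactly when R is transitive. Such an R need not be transitive, so not valid.
(C) □p → ◇p is axiom D; it is valid on a frame exactly when R is serial. Every such R is serial, so valid.
(D) ◇p → □◇p (axiom 5) characterises the euclidean frames. Such an R need not be euclidean — not valid.
(E) p → □◇p is axiom B; it is valid on a frame exactly when R is symmetric. Every such R is symmetric, so valid.

C, E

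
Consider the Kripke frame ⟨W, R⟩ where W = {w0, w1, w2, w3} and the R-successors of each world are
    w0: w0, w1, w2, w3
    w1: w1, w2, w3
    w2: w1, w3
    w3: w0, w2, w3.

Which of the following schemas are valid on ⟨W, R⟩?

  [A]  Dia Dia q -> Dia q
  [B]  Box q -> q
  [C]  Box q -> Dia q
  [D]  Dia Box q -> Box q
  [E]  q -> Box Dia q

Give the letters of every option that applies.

C

R is not reflexive: not w2 R w2.
R is not symmetric: w0 R w1 but not w1 R w0.
R is not transitive: w1 R w3 and w3 R w0 but not w1 R w0.
R is not euclidean: w0 R w1 and w0 R w0 but not w1 R w0.
R is serial: every world has an R-successor.
(A) Dia Dia q -> Dia q is the dual of axiom 4, which corresponds to transitivity. R is not transitive — not valid.
(B) axiom T: valid iff R is reflexive. R is not reflexive — not valid.
(C) Box q -> Dia q (axiom D) characterises the serial frames. R is serial — valid.
(D) Dia Box q -> Box q is the dual of axiom 5; it is valid on a frame exactly when R is euclidean. R is not euclidean, so not valid.
(E) q -> Box Dia q is axiom B, which corresponds to symmetry. R is not symmetric — not valid.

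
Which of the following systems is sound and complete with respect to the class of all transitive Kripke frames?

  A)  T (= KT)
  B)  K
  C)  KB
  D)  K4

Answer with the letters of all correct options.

(A) T (= KT) is determined by the class of reflexive frames.
(B) K is determined by the class of arbitrary frames.
(C) KB is determined by the class of symmetric frames.
(D) K4 is determined by exactly this class.

D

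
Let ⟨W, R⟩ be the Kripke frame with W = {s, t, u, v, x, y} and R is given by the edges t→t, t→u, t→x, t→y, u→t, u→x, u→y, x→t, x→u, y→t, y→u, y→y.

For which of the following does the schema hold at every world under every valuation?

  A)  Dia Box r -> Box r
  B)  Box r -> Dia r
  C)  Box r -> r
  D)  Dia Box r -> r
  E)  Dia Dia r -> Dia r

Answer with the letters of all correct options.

R is not reflexive: not s R s.
R is symmetric: every R-edge is matched by its reverse.
R is not transitive: u R t and t R u but not u R u.
R is not euclidean: t R x and t R y but not x R y.
R is not serial: s has no R-successor.
(A) Dia Box r -> Box r is the dual of axiom 5; it is valid on a frame exactly when R is euclidean. R is not euclidean, so not valid.
(B) Box r -> Dia r is axiom D; it is valid on a frame exactly when R is serial. R is not serial, so not valid.
(C) Box r -> r (axiom T) characterises the reflexive frames. R is not reflexive — not valid.
(D) Dia Box r -> r is the dual of axiom B, which corresponds to symmetry. R is symmetric — valid.
(E) Dia Dia r -> Dia r (the dual of axiom 4) characterises the transitive frames. R is not transitive — not valid.

D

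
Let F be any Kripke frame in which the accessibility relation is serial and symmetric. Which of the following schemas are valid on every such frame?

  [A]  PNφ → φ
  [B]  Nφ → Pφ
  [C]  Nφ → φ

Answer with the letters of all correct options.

(A) PNφ → φ (the dual of axiom B) characterises the symmetric frames. Every such R is symmetric — valid.
(B) Nφ → Pφ is axiom D, which corresponds to seriality. Every such R is serial — valid.
(C) Nφ → φ is axiom T; it is valid on a frame exactly when R is reflexive. Such an R need not be reflexive, so not valid.

A, B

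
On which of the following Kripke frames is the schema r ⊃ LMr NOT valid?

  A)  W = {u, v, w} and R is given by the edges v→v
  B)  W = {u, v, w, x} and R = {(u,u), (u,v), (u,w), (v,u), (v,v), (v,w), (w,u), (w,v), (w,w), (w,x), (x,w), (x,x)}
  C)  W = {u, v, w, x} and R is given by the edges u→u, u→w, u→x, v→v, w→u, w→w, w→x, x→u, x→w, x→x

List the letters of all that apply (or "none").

none

The schema r ⊃ LMr is axiom B; it is valid on a frame iff R is symmetric.
(A) R is symmetric (every R-edge is matched by its reverse), so the schema is valid here.
(B) R is symmetric (every R-edge is matched by its reverse), so the schema is valid here.
(C) R is symmetric (every R-edge is matched by its reverse), so the schema is valid here.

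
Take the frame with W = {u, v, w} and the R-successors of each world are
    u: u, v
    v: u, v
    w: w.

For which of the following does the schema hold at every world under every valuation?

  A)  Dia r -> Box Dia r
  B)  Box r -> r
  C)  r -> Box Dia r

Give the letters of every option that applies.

A, B, C

R is reflexive: each world relates to itself.
R is symmetric: every R-edge is matched by its reverse.
R is euclidean: any two R-successors of the same world are R-related.
(A) Dia r -> Box Dia r (axiom 5) characterises the euclidean frames. R is euclidean — valid.
(B) axiom T: valid iff R is reflexive. R is reflexive — valid.
(C) axiom B: valid iff R is symmetric. R is symmetric — valid.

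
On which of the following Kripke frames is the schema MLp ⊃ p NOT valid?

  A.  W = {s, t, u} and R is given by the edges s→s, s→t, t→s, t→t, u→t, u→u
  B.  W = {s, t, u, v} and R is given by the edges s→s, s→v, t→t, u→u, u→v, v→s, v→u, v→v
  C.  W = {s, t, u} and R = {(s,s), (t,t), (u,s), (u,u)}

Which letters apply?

The schema MLp ⊃ p is the dual of axiom B; it is valid on a frame iff R is symmetric.
(A) R is not symmetric (u R t but not t R u), so the schema fails here.
(B) R is symmetric (every R-edge is matched by its reverse), so the schema is valid here.
(C) R is not symmetric (u R s but not s R u), so the schema fails here.

A, C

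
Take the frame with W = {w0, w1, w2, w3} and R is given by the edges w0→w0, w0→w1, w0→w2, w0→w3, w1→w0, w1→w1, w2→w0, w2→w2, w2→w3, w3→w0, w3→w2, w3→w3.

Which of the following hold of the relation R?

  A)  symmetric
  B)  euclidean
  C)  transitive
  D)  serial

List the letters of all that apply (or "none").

(A) symmetric: every R-edge is matched by its reverse.
(B) not euclidean: w0 R w1 and w0 R w2 but not w1 R w2.
(C) not transitive: w1 R w0 and w0 R w2 but not w1 R w2.
(D) serial: every world has an R-successor.

A, D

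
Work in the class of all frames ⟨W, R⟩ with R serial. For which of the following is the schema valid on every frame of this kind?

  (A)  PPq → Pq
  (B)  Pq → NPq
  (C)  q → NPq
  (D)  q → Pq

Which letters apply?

none

(A) PPq → Pq is the dual of axiom 4, which corresponds to transitivity. Such an R need not be transitive — not valid.
(B) Pq → NPq is axiom 5; it is valid on a frame exactly when R is euclidean. Such an R need not be euclidean, so not valid.
(C) q → NPq (axiom B) characterises the symmetric frames. Such an R need not be symmetric — not valid.
(D) q → Pq is the dual of axiom T; it is valid on a frame exactly when R is reflexive. Such an R need not be reflexive, so not valid.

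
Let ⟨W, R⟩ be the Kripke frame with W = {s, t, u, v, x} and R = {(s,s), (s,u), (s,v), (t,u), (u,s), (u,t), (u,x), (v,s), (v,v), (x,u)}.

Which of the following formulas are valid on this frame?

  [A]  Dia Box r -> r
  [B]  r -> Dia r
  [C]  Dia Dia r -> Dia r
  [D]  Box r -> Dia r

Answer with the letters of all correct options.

R is not reflexive: not t R t.
R is symmetric: every R-edge is matched by its reverse.
R is not transitive: s R u and u R t but not s R t.
R is serial: every world has an R-successor.
(A) Dia Box r -> r is the dual of axiom B; it is valid on a frame exactly when R is symmetric. R is symmetric, so valid.
(B) r -> Dia r is the dual of axiom T; it is valid on a frame exactly when R is reflexive. R is not reflexive, so not valid.
(C) the dual of axiom 4: valid iff R is transitive. R is not transitive — not valid.
(D) Box r -> Dia r is axiom D, which corresponds to seriality. R is serial — valid.

A, D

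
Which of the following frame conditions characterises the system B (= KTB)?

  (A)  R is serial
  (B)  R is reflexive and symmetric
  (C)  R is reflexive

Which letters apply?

B

(A) this class determines D, not B (= KTB).
(B) B (= KTB) is sound and complete for exactly this class.
(C) this class determines T (= KT), not B (= KTB).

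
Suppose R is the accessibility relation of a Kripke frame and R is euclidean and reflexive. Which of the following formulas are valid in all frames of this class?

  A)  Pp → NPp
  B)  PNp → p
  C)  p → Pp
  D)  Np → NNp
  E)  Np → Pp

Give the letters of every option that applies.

A reflexive euclidean relation is also symmetric (from wRw and wRv the euclidean condition gives vRw) and hence transitive; it is an equivalence relation.
(A) axiom 5: valid iff R is euclidean. Every such R is euclidean — valid.
(B) PNp → p (the dual of axiom B) characterises the symmetric frames. Every such R is symmetric — valid.
(C) p → Pp is the dual of axiom T; it is valid on a frame exactly when R is reflexive. Every such R is reflexive, so valid.
(D) Np → NNp (axiom 4) characterises the transitive frames. Every such R is transitive — valid.
(E) Np → Pp is axiom D, which corresponds to seriality. Every such R is serial — valid.

A, B, C, D, E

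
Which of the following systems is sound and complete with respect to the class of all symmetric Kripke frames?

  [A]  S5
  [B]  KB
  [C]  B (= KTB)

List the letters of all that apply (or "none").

(A) S5 is determined by the class of reflexive, symmetric, and transitive frames.
(B) KB is determined by exactly this class.
(C) B (= KTB) is determined by the class of reflexive and symmetric frames.

B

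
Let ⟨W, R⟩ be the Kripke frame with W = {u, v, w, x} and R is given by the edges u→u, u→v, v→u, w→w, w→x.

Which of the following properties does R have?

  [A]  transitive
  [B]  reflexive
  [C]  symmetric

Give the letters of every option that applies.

none

(A) not transitive: v R u and u R v but not v R v.
(B) not reflexive: not v R v.
(C) not symmetric: w R x but not x R w.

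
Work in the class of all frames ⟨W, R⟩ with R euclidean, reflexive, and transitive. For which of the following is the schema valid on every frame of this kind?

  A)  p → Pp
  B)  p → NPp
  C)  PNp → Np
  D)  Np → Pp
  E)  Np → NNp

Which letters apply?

A relation that is euclidean, reflexive, and transitive is also serial and symmetric.
(A) p → Pp is the dual of axiom T; it is valid on a frame exactly when R is reflexive. Every such R is reflexive, so valid.
(B) p → NPp (axiom B) characterises the symmetric frames. Every such R is symmetric — valid.
(C) PNp → Np is the dual of axiom 5, which corresponds to the euclidean property. Every such R is euclidean — valid.
(D) axiom D: valid iff R is serial. Every such R is serial — valid.
(E) axiom 4: valid iff R is transitive. Every such R is transitive — valid.

A, B, C, D, E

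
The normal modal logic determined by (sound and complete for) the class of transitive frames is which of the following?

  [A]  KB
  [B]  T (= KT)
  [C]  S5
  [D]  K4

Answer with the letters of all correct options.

D

(A) KB is determined by the class of symmetric frames.
(B) T (= KT) is determined by the class of reflexive frames.
(C) S5 is determined by the class of reflexive, symmetric, and transitive frames.
(D) K4 is determined by exactly this class.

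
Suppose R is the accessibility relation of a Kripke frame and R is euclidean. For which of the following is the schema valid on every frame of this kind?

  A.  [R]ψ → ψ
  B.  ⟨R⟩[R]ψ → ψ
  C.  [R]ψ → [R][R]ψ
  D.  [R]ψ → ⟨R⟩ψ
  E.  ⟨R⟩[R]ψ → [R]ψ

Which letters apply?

(A) [R]ψ → ψ is axiom T, which corresponds to reflexivity. Such an R need not be reflexive — not valid.
(B) ⟨R⟩[R]ψ → ψ is the dual of axiom B; it is valid on a frame exactly when R is symmetric. Such an R need not be symmetric, so not valid.
(C) [R]ψ → [R][R]ψ is axiom 4; it is valid on a frame exactly when R is transitive. Such an R need not be transitive, so not valid.
(D) [R]ψ → ⟨R⟩ψ (axiom D) characterises the serial frames. Such an R need not be serial — not valid.
(E) ⟨R⟩[R]ψ → [R]ψ is the dual of axiom 5; it is valid on a frame exactly when R is euclidean. Every such R is euclidean, so valid.

E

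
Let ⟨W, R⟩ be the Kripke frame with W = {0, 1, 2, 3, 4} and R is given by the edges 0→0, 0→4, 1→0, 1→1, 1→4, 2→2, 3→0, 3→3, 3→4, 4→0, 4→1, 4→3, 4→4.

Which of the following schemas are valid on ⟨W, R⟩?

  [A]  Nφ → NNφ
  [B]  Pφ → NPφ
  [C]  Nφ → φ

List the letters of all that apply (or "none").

C

R is reflexive: each world relates to itself.
R is not transitive: 0 R 4 and 4 R 1 but not 0 R 1.
R is not euclidean: 1 R 0 and 1 R 1 but not 0 R 1.
(A) Nφ → NNφ is axiom 4; it is valid on a frame exactly when R is transitive. R is not transitive, so not valid.
(B) Pφ → NPφ is axiom 5, which corresponds to the euclidean property. R is not euclidean — not valid.
(C) Nφ → φ is axiom T; it is valid on a frame exactly when R is reflexive. R is reflexive, so valid.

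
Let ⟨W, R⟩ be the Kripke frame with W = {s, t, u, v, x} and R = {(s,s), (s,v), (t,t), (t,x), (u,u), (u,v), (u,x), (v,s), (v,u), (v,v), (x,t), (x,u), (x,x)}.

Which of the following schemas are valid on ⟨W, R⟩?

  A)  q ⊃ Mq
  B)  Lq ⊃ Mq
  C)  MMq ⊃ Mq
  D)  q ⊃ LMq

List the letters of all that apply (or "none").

A, B, D

R is reflexive: each world relates to itself.
R is symmetric: every R-edge is matched by its reverse.
R is not transitive: s R v and v R u but not s R u.
R is serial: every world has an R-successor.
(A) q ⊃ Mq is the dual of axiom T; it is valid on a frame exactly when R is reflexive. R is reflexive, so valid.
(B) axiom D: valid iff R is serial. R is serial — valid.
(C) MMq ⊃ Mq is the dual of axiom 4; it is valid on a frame exactly when R is transitive. R is not transitive, so not valid.
(D) q ⊃ LMq is axiom B, which corresponds to symmetry. R is symmetric — valid.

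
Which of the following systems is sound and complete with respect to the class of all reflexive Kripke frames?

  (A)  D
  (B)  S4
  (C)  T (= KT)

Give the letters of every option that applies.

C

(A) D is determined by the class of serial frames.
(B) S4 is determined by the class of reflexive and transitive frames.
(C) T (= KT) is determined by exactly this class.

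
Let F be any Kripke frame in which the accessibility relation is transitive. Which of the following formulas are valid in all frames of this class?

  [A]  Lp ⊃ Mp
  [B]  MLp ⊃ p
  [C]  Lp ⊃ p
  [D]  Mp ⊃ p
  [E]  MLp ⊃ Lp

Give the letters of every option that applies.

none

(A) Lp ⊃ Mp is axiom D, which corresponds to seriality. Such an R need not be serial — not valid.
(B) MLp ⊃ p is the dual of axiom B; it is valid on a frame exactly when R is symmetric. Such an R need not be symmetric, so not valid.
(C) Lp ⊃ p is axiom T, which corresponds to reflexivity. Such an R need not be reflexive — not valid.
(D) Mp ⊃ p is the converse of T; it holds exactly when R ⊆ identity. Such an R need not be a subset of the identity — not valid.
(E) MLp ⊃ Lp (the dual of axiom 5) characterises the euclidean frames. Such an R need not be euclidean — not valid.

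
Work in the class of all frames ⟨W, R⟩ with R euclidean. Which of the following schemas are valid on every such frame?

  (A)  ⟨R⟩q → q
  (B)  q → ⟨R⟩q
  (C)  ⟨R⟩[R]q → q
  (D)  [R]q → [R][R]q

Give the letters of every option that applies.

(A) ⟨R⟩q → q is valid only on frames where every R-edge is a self-loop. Such an R need not be a subset of the identity — not valid.
(B) q → ⟨R⟩q (the dual of axiom T) characterises the reflexive frames. Such an R need not be reflexive — not valid.
(C) ⟨R⟩[R]q → q (the dual of axiom B) characterises the symmetric frames. Such an R need not be symmetric — not valid.
(D) [R]q → [R][R]q (axiom 4) characterises the transitive frames. Such an R need not be transitive — not valid.

none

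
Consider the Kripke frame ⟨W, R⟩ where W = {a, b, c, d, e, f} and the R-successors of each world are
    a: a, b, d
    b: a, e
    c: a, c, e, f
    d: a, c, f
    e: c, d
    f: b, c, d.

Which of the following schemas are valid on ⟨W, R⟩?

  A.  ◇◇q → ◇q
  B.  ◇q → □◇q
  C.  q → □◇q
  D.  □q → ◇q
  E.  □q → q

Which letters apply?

R is not reflexive: not b R b.
R is not symmetric: b R e but not e R b.
R is not transitive: a R b and b R e but not a R e.
R is not euclidean: a R b and a R d but not b R d.
R is serial: every world has an R-successor.
(A) ◇◇q → ◇q (the dual of axiom 4) characterises the transitive frames. R is not transitive — not valid.
(B) ◇q → □◇q is axiom 5, which corresponds to the euclidean property. R is not euclidean — not valid.
(C) q → □◇q is axiom B, which corresponds to symmetry. R is not symmetric — not valid.
(D) □q → ◇q is axiom D; it is valid on a frame exactly when R is serial. R is serial, so valid.
(E) □q → q is axiom T; it is valid on a frame exactly when R is reflexive. R is not reflexive, so not valid.

D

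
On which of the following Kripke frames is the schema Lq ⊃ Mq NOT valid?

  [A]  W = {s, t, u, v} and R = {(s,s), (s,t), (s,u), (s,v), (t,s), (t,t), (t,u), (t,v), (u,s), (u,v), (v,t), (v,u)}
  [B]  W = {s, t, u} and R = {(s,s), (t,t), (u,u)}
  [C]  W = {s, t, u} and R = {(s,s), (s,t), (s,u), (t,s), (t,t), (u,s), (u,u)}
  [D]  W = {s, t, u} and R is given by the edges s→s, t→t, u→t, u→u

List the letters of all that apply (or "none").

The schema Lq ⊃ Mq is axiom D; it is valid on a frame iff R is serial.
(A) R is serial (every world has an R-successor), so the schema is valid here.
(B) R is serial (every world has an R-successor), so the schema is valid here.
(C) R is serial (every world has an R-successor), so the schema is valid here.
(D) R is serial (every world has an R-successor), so the schema is valid here.

none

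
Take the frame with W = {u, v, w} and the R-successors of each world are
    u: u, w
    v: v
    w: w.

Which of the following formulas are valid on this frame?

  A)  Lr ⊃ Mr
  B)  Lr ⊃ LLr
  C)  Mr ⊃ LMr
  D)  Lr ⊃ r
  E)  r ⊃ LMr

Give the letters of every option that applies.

R is reflexive: each world relates to itself.
R is not symmetric: u R w but not w R u.
R is transitive: R is closed under composition.
R is not euclidean: u R w and u R u but not w R u.
R is serial: every world has an R-successor.
(A) Lr ⊃ Mr is axiom D, which corresponds to seriality. R is serial — valid.
(B) Lr ⊃ LLr is axiom 4; it is valid on a frame exactly when R is transitive. R is transitive, so valid.
(C) Mr ⊃ LMr is axiom 5, which corresponds to the euclidean property. R is not euclidean — not valid.
(D) axiom T: valid iff R is reflexive. R is reflexive — valid.
(E) r ⊃ LMr is axiom B, which corresponds to symmetry. R is not symmetric — not valid.

A, B, D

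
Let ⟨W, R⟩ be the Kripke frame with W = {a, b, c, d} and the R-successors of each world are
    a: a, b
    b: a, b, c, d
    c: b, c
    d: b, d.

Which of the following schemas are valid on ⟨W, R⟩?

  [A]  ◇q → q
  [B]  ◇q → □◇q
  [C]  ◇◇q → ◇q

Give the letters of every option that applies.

none

R is not transitive: a R b and b R c but not a R c.
R is not euclidean: b R a and b R c but not a R c.
R is not a subset of the identity: a R b with a ≠ b.
(A) ◇q → q is the converse of T; it holds exactly when R ⊆ identity. Here R ⊄ identity — not valid.
(B) ◇q → □◇q is axiom 5, which corresponds to the euclidean property. R is not euclidean — not valid.
(C) the dual of axiom 4: valid iff R is transitive. R is not transitive — not valid.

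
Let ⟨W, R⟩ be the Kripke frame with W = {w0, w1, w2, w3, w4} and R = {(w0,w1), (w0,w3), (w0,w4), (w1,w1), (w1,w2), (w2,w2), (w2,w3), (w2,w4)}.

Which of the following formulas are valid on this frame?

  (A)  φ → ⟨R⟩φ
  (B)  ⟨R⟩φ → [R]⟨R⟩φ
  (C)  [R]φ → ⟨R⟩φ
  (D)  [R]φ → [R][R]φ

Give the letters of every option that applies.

none

R is not reflexive: not w0 R w0.
R is not transitive: w0 R w1 and w1 R w2 but not w0 R w2.
R is not euclidean: w0 R w1 and w0 R w3 but not w1 R w3.
R is not serial: w3 has no R-successor.
(A) φ → ⟨R⟩φ is the dual of axiom T, which corresponds to reflexivity. R is not reflexive — not valid.
(B) axiom 5: valid iff R is euclidean. R is not euclidean — not valid.
(C) [R]φ → ⟨R⟩φ is axiom D; it is valid on a frame exactly when R is serial. R is not serial, so not valid.
(D) [R]φ → [R][R]φ (axiom 4) characterises the transitive frames. R is not transitive — not valid.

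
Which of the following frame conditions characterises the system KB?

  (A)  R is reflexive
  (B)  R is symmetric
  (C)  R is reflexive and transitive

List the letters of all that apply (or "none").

B

(A) this class determines T (= KT), not KB.
(B) KB is sound and complete for exactly this class.
(C) this class determines S4, not KB.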